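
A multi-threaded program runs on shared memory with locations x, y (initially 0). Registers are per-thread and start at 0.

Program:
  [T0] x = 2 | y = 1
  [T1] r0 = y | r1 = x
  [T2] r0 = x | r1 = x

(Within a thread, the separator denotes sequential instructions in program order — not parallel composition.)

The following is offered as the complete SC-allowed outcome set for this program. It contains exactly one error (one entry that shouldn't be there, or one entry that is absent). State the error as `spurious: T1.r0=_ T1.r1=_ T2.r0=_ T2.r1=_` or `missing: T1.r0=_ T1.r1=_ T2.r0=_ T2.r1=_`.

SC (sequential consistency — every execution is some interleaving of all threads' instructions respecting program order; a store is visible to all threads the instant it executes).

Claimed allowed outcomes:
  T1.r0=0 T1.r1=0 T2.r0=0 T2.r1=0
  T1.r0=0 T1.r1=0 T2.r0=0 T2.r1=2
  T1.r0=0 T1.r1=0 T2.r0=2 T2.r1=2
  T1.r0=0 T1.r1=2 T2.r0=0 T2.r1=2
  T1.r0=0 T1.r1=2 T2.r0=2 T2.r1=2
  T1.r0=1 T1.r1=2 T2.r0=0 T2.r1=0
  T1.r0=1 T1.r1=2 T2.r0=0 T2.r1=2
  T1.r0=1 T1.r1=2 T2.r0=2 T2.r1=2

outcome vector order: (T1.r0,T1.r1,T2.r0,T2.r1)
SC (9): 0/0/0/0 0/0/0/2 0/0/2/2 0/2/0/0 0/2/0/2 0/2/2/2 1/2/0/0 1/2/0/2 1/2/2/2
SC∖claimed = {0/2/0/0}

missing: T1.r0=0 T1.r1=2 T2.r0=0 T2.r1=0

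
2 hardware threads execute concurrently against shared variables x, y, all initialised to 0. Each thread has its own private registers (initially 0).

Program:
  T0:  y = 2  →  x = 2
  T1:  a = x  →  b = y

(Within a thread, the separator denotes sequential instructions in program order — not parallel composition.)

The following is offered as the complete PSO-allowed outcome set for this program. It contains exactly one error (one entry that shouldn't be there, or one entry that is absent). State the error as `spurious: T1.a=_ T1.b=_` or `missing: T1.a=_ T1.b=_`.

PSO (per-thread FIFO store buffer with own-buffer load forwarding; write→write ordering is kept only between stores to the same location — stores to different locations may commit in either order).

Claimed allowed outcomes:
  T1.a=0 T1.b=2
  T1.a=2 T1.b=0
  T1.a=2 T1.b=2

outcome vector order: (T1.a,T1.b)
under PSO → 00 02 20 22
PSO∖claimed = {00}

missing: T1.a=0 T1.b=0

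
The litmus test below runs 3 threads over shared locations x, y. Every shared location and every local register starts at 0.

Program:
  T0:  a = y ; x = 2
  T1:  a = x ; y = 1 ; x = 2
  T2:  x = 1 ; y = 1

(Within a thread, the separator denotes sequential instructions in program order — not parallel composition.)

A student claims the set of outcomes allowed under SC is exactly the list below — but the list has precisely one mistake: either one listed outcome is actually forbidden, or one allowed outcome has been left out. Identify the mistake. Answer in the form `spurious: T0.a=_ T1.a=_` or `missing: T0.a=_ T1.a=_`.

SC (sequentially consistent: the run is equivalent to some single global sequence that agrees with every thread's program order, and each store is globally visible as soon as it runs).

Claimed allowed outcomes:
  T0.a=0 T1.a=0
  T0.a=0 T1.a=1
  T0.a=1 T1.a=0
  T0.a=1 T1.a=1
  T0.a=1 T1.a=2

missing: T0.a=0 T1.a=2

outcome vector order: (T0.a,T1.a)
SC: 6 outcomes — {00; 01; 02; 10; 11; 12}
SC∖claimed = {02}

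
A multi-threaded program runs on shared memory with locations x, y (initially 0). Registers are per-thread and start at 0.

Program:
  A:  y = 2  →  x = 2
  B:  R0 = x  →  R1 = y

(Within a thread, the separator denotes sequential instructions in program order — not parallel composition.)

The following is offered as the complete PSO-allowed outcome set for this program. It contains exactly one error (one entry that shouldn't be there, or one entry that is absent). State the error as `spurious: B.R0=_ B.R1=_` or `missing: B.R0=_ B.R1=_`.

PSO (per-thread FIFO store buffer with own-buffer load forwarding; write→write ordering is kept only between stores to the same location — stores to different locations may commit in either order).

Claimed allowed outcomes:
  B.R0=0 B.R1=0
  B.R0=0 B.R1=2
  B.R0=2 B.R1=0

outcome vector order: (B.R0,B.R1)
PSO: 4 outcomes — {0/0; 0/2; 2/0; 2/2}
PSO∖claimed = {2/2}

missing: B.R0=2 B.R1=2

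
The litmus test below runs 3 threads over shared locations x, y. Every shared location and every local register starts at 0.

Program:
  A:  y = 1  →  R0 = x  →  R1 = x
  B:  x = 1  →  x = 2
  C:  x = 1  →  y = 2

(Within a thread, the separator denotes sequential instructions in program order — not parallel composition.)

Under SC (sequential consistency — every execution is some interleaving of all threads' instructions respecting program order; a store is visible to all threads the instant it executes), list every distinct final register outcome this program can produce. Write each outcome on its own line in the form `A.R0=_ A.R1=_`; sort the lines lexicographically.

A.R0=0 A.R1=0
A.R0=0 A.R1=1
A.R0=0 A.R1=2
A.R0=1 A.R1=1
A.R0=1 A.R1=2
A.R0=2 A.R1=1
A.R0=2 A.R1=2

outcome vector order: (A.R0,A.R1)
|SC outcomes| = 7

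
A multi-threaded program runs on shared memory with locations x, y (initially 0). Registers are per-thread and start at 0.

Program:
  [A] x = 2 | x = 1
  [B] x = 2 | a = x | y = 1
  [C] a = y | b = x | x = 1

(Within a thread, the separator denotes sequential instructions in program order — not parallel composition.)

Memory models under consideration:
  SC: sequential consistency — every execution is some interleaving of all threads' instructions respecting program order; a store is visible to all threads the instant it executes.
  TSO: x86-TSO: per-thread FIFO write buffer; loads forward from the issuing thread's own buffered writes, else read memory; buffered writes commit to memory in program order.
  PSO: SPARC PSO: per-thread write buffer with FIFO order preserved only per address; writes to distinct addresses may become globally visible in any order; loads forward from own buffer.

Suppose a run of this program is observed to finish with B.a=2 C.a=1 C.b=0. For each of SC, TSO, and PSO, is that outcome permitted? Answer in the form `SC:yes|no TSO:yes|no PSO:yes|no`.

outcome vector order: (B.a,C.a,C.b)
SC (9): (1,0,0), (1,0,1), (1,0,2), (1,1,1), (2,0,0), (2,0,1), (2,0,2), (2,1,1), (2,1,2)
TSO (9): (1,0,0), (1,0,1), (1,0,2), (1,1,1), (2,0,0), (2,0,1), (2,0,2), (2,1,1), (2,1,2)
PSO (10): (1,0,0), (1,0,1), (1,0,2), (1,1,1), (2,0,0), (2,0,1), (2,0,2), (2,1,0), (2,1,1), (2,1,2)
target (2,1,0) ∈ {PSO}

SC:no TSO:no PSO:yes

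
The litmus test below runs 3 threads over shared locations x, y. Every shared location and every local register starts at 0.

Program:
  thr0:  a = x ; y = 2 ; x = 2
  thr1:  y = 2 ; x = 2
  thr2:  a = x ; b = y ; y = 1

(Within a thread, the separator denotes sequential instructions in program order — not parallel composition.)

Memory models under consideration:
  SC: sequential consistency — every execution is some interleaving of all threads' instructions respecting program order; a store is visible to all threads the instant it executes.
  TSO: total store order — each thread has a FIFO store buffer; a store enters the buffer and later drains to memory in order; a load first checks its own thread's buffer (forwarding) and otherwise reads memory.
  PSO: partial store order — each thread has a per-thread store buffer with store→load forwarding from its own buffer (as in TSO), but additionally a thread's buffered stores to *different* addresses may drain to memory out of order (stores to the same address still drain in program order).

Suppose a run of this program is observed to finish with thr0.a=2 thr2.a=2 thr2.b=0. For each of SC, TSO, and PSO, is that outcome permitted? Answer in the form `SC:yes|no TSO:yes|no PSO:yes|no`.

SC:no TSO:no PSO:yes

outcome vector order: (thr0.a,thr2.a,thr2.b)
SC (6): 0/0/0, 0/0/2, 0/2/2, 2/0/0, 2/0/2, 2/2/2
TSO (6): 0/0/0, 0/0/2, 0/2/2, 2/0/0, 2/0/2, 2/2/2
PSO (8): 0/0/0, 0/0/2, 0/2/0, 0/2/2, 2/0/0, 2/0/2, 2/2/0, 2/2/2
target 2/2/0 ∈ {PSO}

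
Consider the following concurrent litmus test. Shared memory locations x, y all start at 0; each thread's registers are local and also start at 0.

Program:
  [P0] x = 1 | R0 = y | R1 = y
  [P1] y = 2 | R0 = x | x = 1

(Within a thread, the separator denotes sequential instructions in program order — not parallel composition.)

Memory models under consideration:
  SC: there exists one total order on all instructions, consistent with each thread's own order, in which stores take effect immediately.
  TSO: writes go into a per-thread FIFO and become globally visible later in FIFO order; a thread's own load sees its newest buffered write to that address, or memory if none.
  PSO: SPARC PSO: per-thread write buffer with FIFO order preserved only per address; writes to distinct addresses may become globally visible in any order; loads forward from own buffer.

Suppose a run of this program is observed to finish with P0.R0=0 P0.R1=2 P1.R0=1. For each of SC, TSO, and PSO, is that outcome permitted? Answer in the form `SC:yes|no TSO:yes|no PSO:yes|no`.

SC:yes TSO:yes PSO:yes

outcome vector order: (P0.R0,P0.R1,P1.R0)
under SC → (0,0,1); (0,2,1); (2,2,0); (2,2,1)
under TSO → (0,0,0); (0,0,1); (0,2,0); (0,2,1); (2,2,0); (2,2,1)
under PSO → (0,0,0); (0,0,1); (0,2,0); (0,2,1); (2,2,0); (2,2,1)
target (0,2,1) ∈ {SC,TSO,PSO}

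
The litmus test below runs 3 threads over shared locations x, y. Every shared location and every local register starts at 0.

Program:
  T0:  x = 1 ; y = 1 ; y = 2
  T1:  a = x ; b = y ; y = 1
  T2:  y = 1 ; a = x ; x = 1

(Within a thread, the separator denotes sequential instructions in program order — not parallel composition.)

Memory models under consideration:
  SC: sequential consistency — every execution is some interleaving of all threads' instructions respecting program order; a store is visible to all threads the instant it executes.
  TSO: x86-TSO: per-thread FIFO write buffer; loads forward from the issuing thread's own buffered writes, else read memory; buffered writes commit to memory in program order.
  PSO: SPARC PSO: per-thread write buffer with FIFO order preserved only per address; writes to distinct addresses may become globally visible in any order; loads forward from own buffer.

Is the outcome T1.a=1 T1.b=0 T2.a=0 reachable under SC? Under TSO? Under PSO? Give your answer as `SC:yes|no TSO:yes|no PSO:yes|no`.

outcome vector order: (T1.a,T1.b,T2.a)
SC (11): 0/0/0 0/0/1 0/1/0 0/1/1 0/2/0 0/2/1 1/0/1 1/1/0 1/1/1 1/2/0 1/2/1
TSO (12): 0/0/0 0/0/1 0/1/0 0/1/1 0/2/0 0/2/1 1/0/0 1/0/1 1/1/0 1/1/1 1/2/0 1/2/1
PSO (12): 0/0/0 0/0/1 0/1/0 0/1/1 0/2/0 0/2/1 1/0/0 1/0/1 1/1/0 1/1/1 1/2/0 1/2/1
target 1/0/0 ∈ {TSO,PSO}

SC:no TSO:yes PSO:yes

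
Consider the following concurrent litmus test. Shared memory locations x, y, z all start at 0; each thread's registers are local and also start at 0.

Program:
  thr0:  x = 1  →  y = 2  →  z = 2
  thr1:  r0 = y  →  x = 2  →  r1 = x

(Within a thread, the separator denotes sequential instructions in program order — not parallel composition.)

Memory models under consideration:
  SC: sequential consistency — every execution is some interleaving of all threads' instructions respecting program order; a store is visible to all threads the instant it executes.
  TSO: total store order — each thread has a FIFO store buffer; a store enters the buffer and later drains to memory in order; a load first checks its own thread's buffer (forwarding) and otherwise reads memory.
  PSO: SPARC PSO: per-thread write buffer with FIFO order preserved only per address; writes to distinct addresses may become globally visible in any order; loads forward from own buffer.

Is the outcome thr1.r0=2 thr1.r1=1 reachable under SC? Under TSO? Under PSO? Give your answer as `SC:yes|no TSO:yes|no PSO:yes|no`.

outcome vector order: (thr1.r0,thr1.r1)
SC: 3 outcomes — {<0 1>, <0 2>, <2 2>}
TSO: 3 outcomes — {<0 1>, <0 2>, <2 2>}
PSO: 4 outcomes — {<0 1>, <0 2>, <2 1>, <2 2>}
target <2 1> ∈ {PSO}

SC:no TSO:no PSO:yes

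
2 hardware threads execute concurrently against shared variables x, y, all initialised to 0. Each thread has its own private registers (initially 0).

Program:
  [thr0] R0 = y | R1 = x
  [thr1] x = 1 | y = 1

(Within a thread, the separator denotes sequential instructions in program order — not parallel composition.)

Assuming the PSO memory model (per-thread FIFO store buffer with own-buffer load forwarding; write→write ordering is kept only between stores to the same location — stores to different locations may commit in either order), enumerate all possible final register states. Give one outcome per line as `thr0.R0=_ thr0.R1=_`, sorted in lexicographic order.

thr0.R0=0 thr0.R1=0
thr0.R0=0 thr0.R1=1
thr0.R0=1 thr0.R1=0
thr0.R0=1 thr0.R1=1

outcome vector order: (thr0.R0,thr0.R1)
|PSO outcomes| = 4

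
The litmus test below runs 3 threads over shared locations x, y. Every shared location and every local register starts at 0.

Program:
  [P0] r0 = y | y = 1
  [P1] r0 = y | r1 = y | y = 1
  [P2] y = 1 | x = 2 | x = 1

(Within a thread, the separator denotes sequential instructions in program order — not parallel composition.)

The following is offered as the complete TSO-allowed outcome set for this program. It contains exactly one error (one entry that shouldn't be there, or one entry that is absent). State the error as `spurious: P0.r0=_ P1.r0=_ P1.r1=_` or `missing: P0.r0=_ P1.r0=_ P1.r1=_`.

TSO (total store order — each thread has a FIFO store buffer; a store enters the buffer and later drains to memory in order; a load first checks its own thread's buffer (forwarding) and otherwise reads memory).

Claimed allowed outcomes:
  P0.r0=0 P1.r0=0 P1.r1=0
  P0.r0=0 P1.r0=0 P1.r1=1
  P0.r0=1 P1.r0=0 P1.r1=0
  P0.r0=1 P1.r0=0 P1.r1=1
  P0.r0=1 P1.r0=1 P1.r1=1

outcome vector order: (P0.r0,P1.r0,P1.r1)
TSO: 6 outcomes — {(0,0,0) (0,0,1) (0,1,1) (1,0,0) (1,0,1) (1,1,1)}
TSO∖claimed = {(0,1,1)}

missing: P0.r0=0 P1.r0=1 P1.r1=1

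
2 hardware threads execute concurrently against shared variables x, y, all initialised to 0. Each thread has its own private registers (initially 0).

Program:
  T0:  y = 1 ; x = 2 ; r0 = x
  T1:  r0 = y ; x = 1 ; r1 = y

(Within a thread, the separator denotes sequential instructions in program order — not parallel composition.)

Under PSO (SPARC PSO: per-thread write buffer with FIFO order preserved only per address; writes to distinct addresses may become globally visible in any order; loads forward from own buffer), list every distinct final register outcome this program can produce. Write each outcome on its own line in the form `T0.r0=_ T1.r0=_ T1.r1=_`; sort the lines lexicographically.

T0.r0=1 T1.r0=0 T1.r1=0
T0.r0=1 T1.r0=0 T1.r1=1
T0.r0=1 T1.r0=1 T1.r1=1
T0.r0=2 T1.r0=0 T1.r1=0
T0.r0=2 T1.r0=0 T1.r1=1
T0.r0=2 T1.r0=1 T1.r1=1

outcome vector order: (T0.r0,T1.r0,T1.r1)
|PSO outcomes| = 6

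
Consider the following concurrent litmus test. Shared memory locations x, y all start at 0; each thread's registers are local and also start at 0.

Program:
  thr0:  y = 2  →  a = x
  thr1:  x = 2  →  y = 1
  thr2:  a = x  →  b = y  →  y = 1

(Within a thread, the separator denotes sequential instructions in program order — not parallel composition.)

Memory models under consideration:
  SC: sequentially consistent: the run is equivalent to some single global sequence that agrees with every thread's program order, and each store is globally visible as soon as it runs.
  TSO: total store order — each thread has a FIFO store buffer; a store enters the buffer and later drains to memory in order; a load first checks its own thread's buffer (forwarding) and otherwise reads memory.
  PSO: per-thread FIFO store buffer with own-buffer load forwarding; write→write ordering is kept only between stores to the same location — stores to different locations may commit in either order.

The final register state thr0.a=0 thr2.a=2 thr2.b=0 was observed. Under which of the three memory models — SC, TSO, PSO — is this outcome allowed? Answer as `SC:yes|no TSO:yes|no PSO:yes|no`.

outcome vector order: (thr0.a,thr2.a,thr2.b)
under SC → 0/0/0 0/0/1 0/0/2 0/2/1 0/2/2 2/0/0 2/0/1 2/0/2 2/2/0 2/2/1 2/2/2
under TSO → 0/0/0 0/0/1 0/0/2 0/2/0 0/2/1 0/2/2 2/0/0 2/0/1 2/0/2 2/2/0 2/2/1 2/2/2
under PSO → 0/0/0 0/0/1 0/0/2 0/2/0 0/2/1 0/2/2 2/0/0 2/0/1 2/0/2 2/2/0 2/2/1 2/2/2
target 0/2/0 ∈ {TSO,PSO}

SC:no TSO:yes PSO:yes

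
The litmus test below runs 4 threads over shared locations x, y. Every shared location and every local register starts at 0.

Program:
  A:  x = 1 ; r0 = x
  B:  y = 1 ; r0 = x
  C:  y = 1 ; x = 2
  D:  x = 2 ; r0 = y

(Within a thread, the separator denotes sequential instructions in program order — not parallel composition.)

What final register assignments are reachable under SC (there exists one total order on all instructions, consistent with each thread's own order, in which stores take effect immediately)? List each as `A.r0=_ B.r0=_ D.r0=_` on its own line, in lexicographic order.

A.r0=1 B.r0=0 D.r0=1
A.r0=1 B.r0=1 D.r0=0
A.r0=1 B.r0=1 D.r0=1
A.r0=1 B.r0=2 D.r0=0
A.r0=1 B.r0=2 D.r0=1
A.r0=2 B.r0=0 D.r0=1
A.r0=2 B.r0=1 D.r0=0
A.r0=2 B.r0=1 D.r0=1
A.r0=2 B.r0=2 D.r0=0
A.r0=2 B.r0=2 D.r0=1

outcome vector order: (A.r0,B.r0,D.r0)
|SC outcomes| = 10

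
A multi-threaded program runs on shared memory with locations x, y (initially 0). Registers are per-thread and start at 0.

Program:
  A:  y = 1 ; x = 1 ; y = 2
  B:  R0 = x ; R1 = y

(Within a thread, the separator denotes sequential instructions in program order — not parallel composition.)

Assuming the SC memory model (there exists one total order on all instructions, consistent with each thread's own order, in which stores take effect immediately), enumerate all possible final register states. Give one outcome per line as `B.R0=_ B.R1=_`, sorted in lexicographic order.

B.R0=0 B.R1=0
B.R0=0 B.R1=1
B.R0=0 B.R1=2
B.R0=1 B.R1=1
B.R0=1 B.R1=2

outcome vector order: (B.R0,B.R1)
|SC outcomes| = 5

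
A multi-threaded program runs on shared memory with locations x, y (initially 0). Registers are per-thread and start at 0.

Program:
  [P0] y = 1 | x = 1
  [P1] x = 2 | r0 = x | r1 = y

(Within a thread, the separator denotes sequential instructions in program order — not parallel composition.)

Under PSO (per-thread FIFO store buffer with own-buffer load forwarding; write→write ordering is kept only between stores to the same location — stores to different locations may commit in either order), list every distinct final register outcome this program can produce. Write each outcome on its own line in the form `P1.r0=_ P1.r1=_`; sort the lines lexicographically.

P1.r0=1 P1.r1=0
P1.r0=1 P1.r1=1
P1.r0=2 P1.r1=0
P1.r0=2 P1.r1=1

outcome vector order: (P1.r0,P1.r1)
|PSO outcomes| = 4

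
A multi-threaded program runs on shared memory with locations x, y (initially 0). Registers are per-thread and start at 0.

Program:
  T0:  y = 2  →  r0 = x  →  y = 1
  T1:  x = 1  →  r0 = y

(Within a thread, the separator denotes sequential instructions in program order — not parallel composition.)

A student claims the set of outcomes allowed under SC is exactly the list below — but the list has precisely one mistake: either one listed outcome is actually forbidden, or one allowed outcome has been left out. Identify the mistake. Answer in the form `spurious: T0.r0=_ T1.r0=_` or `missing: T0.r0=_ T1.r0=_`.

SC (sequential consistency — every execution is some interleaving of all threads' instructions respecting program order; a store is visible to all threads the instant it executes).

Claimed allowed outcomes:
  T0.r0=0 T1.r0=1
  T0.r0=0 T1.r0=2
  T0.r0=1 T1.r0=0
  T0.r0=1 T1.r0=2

outcome vector order: (T0.r0,T1.r0)
SC: 5 outcomes — {0/1, 0/2, 1/0, 1/1, 1/2}
SC∖claimed = {1/1}

missing: T0.r0=1 T1.r0=1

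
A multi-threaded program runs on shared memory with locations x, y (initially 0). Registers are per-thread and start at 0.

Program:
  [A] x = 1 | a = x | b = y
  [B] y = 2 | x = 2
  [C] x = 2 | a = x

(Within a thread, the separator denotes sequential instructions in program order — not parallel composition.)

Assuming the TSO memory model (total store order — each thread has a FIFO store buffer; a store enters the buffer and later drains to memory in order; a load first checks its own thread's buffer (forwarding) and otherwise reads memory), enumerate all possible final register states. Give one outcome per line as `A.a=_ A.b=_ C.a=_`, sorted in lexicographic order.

outcome vector order: (A.a,A.b,C.a)
|TSO outcomes| = 7

A.a=1 A.b=0 C.a=1
A.a=1 A.b=0 C.a=2
A.a=1 A.b=2 C.a=1
A.a=1 A.b=2 C.a=2
A.a=2 A.b=0 C.a=2
A.a=2 A.b=2 C.a=1
A.a=2 A.b=2 C.a=2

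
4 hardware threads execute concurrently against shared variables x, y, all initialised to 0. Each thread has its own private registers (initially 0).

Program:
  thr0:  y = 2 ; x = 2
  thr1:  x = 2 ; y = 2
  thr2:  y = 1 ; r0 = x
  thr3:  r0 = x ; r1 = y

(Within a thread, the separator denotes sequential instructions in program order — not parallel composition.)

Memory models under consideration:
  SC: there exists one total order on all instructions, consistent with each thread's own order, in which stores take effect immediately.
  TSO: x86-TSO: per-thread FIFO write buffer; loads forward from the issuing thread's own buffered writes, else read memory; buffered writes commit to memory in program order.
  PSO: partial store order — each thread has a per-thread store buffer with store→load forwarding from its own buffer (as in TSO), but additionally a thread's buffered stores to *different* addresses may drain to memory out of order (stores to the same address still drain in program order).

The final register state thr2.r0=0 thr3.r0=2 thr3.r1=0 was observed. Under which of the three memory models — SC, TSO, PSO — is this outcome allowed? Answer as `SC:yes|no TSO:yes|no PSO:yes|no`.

outcome vector order: (thr2.r0,thr3.r0,thr3.r1)
under SC → (0,0,0), (0,0,1), (0,0,2), (0,2,1), (0,2,2), (2,0,0), (2,0,1), (2,0,2), (2,2,0), (2,2,1), (2,2,2)
under TSO → (0,0,0), (0,0,1), (0,0,2), (0,2,0), (0,2,1), (0,2,2), (2,0,0), (2,0,1), (2,0,2), (2,2,0), (2,2,1), (2,2,2)
under PSO → (0,0,0), (0,0,1), (0,0,2), (0,2,0), (0,2,1), (0,2,2), (2,0,0), (2,0,1), (2,0,2), (2,2,0), (2,2,1), (2,2,2)
target (0,2,0) ∈ {TSO,PSO}

SC:no TSO:yes PSO:yes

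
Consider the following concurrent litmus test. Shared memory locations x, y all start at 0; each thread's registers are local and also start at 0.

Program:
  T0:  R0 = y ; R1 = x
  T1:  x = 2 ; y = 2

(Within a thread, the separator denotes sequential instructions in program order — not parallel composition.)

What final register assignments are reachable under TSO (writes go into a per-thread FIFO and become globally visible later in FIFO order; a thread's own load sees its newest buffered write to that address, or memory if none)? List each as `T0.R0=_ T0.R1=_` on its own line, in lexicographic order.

outcome vector order: (T0.R0,T0.R1)
|TSO outcomes| = 3

T0.R0=0 T0.R1=0
T0.R0=0 T0.R1=2
T0.R0=2 T0.R1=2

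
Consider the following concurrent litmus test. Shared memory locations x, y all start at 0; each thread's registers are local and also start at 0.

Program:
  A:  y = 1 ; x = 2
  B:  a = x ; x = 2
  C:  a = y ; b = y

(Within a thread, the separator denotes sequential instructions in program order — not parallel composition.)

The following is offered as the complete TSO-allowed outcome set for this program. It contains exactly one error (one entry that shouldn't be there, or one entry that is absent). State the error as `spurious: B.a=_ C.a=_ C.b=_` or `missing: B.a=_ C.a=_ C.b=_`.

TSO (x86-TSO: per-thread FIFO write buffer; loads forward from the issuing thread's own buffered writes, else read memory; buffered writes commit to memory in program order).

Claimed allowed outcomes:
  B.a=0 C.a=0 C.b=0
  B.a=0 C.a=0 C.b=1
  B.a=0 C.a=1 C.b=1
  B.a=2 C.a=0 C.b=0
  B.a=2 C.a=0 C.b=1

outcome vector order: (B.a,C.a,C.b)
[TSO] allowed = {0/0/0; 0/0/1; 0/1/1; 2/0/0; 2/0/1; 2/1/1}
TSO∖claimed = {2/1/1}

missing: B.a=2 C.a=1 C.b=1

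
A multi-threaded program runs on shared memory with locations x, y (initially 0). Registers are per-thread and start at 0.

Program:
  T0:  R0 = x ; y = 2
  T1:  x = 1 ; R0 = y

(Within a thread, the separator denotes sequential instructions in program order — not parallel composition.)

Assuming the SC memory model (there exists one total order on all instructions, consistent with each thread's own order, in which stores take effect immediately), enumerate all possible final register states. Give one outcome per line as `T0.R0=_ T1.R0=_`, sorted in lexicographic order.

T0.R0=0 T1.R0=0
T0.R0=0 T1.R0=2
T0.R0=1 T1.R0=0
T0.R0=1 T1.R0=2

outcome vector order: (T0.R0,T1.R0)
|SC outcomes| = 4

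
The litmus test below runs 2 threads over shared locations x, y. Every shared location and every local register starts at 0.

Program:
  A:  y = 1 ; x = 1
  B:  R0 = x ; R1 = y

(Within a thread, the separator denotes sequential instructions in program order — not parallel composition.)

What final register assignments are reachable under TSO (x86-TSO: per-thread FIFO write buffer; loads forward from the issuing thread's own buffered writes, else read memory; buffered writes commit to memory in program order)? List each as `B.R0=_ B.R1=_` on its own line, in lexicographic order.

B.R0=0 B.R1=0
B.R0=0 B.R1=1
B.R0=1 B.R1=1

outcome vector order: (B.R0,B.R1)
|TSO outcomes| = 3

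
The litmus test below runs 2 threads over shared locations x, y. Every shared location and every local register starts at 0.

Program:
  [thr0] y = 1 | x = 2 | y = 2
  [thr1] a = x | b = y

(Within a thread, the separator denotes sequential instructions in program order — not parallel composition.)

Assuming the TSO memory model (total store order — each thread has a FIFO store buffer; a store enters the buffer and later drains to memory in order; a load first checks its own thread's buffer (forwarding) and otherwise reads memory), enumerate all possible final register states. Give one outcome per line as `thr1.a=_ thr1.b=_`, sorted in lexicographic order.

outcome vector order: (thr1.a,thr1.b)
|TSO outcomes| = 5

thr1.a=0 thr1.b=0
thr1.a=0 thr1.b=1
thr1.a=0 thr1.b=2
thr1.a=2 thr1.b=1
thr1.a=2 thr1.b=2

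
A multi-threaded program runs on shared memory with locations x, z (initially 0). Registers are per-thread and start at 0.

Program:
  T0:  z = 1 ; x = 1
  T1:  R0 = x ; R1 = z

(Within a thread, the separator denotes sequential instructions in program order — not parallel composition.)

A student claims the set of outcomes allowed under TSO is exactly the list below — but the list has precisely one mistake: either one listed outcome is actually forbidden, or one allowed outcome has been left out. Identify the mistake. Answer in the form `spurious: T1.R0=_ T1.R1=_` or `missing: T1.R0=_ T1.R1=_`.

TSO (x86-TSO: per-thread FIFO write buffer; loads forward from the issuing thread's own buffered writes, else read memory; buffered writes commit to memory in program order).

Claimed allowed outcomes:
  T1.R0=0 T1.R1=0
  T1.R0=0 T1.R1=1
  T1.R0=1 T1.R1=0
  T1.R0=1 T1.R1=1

spurious: T1.R0=1 T1.R1=0

outcome vector order: (T1.R0,T1.R1)
[TSO] allowed = {0/0; 0/1; 1/1}
claimed∖TSO = {1/0}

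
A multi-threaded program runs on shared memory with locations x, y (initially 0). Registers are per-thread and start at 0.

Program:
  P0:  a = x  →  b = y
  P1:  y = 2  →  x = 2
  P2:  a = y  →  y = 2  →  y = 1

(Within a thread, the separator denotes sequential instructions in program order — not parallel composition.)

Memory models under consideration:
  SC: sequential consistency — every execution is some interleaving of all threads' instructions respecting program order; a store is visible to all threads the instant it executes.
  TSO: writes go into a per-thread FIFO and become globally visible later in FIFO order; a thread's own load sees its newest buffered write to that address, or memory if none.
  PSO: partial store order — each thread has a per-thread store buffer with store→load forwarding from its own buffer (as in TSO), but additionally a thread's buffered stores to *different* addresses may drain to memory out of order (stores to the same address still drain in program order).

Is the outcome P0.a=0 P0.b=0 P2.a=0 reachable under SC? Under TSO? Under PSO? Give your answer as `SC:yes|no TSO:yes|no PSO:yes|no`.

SC:yes TSO:yes PSO:yes

outcome vector order: (P0.a,P0.b,P2.a)
SC (10): <0 0 0>, <0 0 2>, <0 1 0>, <0 1 2>, <0 2 0>, <0 2 2>, <2 1 0>, <2 1 2>, <2 2 0>, <2 2 2>
TSO (10): <0 0 0>, <0 0 2>, <0 1 0>, <0 1 2>, <0 2 0>, <0 2 2>, <2 1 0>, <2 1 2>, <2 2 0>, <2 2 2>
PSO (12): <0 0 0>, <0 0 2>, <0 1 0>, <0 1 2>, <0 2 0>, <0 2 2>, <2 0 0>, <2 0 2>, <2 1 0>, <2 1 2>, <2 2 0>, <2 2 2>
target <0 0 0> ∈ {SC,TSO,PSO}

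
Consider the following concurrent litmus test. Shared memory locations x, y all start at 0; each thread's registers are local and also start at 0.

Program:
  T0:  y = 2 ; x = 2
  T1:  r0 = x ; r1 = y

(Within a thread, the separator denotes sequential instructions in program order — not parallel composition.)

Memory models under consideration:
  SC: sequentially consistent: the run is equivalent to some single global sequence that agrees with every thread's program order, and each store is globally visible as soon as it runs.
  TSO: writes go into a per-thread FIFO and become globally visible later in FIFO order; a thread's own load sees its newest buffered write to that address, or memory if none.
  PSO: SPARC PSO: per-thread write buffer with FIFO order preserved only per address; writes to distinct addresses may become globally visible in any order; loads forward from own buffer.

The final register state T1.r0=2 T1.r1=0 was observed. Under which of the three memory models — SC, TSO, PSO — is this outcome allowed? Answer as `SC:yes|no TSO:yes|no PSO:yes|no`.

outcome vector order: (T1.r0,T1.r1)
[SC] allowed = {<0 0>, <0 2>, <2 2>}
[TSO] allowed = {<0 0>, <0 2>, <2 2>}
[PSO] allowed = {<0 0>, <0 2>, <2 0>, <2 2>}
target <2 0> ∈ {PSO}

SC:no TSO:no PSO:yes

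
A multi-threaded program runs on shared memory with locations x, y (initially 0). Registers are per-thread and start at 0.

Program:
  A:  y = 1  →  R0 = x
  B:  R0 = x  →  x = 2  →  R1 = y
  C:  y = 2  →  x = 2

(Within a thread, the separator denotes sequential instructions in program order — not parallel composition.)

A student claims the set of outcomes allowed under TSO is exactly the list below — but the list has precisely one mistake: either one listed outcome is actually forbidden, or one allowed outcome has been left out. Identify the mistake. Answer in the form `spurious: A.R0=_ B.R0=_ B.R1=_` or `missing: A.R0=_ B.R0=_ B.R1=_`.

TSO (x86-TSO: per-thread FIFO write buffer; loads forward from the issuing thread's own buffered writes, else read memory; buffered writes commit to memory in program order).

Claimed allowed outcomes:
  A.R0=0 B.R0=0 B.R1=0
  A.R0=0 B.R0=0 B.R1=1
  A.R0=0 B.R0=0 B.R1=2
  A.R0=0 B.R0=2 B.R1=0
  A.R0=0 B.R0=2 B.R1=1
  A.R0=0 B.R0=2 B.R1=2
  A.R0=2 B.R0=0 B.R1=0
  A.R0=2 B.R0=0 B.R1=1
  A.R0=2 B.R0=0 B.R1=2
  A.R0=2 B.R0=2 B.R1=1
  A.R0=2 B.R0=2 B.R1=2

outcome vector order: (A.R0,B.R0,B.R1)
TSO: 10 outcomes — {(0,0,0) (0,0,1) (0,0,2) (0,2,1) (0,2,2) (2,0,0) (2,0,1) (2,0,2) (2,2,1) (2,2,2)}
claimed∖TSO = {(0,2,0)}

spurious: A.R0=0 B.R0=2 B.R1=0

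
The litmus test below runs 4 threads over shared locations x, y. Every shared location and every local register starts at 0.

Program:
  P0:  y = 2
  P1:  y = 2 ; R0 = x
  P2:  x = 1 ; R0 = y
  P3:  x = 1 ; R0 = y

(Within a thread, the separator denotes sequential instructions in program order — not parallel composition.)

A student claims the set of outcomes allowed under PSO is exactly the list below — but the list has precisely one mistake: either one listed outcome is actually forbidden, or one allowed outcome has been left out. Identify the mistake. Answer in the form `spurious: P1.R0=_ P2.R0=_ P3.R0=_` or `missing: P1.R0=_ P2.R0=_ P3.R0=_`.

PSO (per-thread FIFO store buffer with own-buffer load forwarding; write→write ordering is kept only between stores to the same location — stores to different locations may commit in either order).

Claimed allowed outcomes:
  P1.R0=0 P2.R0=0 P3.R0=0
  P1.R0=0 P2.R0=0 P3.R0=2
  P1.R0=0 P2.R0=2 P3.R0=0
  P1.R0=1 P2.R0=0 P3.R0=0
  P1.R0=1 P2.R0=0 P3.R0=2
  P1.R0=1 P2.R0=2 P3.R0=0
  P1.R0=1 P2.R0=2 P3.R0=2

missing: P1.R0=0 P2.R0=2 P3.R0=2

outcome vector order: (P1.R0,P2.R0,P3.R0)
PSO (8): 0/0/0 0/0/2 0/2/0 0/2/2 1/0/0 1/0/2 1/2/0 1/2/2
PSO∖claimed = {0/2/2}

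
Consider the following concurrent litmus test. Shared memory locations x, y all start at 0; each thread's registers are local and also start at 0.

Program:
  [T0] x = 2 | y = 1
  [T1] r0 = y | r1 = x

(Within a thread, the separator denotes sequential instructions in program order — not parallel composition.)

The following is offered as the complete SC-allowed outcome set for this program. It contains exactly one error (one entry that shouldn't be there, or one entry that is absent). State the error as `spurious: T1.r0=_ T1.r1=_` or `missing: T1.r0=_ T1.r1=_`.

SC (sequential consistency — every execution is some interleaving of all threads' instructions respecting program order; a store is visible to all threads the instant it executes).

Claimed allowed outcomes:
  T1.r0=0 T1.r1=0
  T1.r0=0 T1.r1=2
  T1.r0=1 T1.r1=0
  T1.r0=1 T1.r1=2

outcome vector order: (T1.r0,T1.r1)
[SC] allowed = {00 02 12}
claimed∖SC = {10}

spurious: T1.r0=1 T1.r1=0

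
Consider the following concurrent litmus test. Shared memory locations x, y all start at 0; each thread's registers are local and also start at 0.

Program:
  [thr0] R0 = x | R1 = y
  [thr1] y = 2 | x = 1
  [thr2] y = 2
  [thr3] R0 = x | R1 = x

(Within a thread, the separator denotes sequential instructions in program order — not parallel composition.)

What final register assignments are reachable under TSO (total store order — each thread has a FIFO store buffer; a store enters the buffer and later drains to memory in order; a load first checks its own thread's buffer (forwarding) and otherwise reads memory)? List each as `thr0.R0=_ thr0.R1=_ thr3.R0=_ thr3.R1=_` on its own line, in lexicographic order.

outcome vector order: (thr0.R0,thr0.R1,thr3.R0,thr3.R1)
|TSO outcomes| = 9

thr0.R0=0 thr0.R1=0 thr3.R0=0 thr3.R1=0
thr0.R0=0 thr0.R1=0 thr3.R0=0 thr3.R1=1
thr0.R0=0 thr0.R1=0 thr3.R0=1 thr3.R1=1
thr0.R0=0 thr0.R1=2 thr3.R0=0 thr3.R1=0
thr0.R0=0 thr0.R1=2 thr3.R0=0 thr3.R1=1
thr0.R0=0 thr0.R1=2 thr3.R0=1 thr3.R1=1
thr0.R0=1 thr0.R1=2 thr3.R0=0 thr3.R1=0
thr0.R0=1 thr0.R1=2 thr3.R0=0 thr3.R1=1
thr0.R0=1 thr0.R1=2 thr3.R0=1 thr3.R1=1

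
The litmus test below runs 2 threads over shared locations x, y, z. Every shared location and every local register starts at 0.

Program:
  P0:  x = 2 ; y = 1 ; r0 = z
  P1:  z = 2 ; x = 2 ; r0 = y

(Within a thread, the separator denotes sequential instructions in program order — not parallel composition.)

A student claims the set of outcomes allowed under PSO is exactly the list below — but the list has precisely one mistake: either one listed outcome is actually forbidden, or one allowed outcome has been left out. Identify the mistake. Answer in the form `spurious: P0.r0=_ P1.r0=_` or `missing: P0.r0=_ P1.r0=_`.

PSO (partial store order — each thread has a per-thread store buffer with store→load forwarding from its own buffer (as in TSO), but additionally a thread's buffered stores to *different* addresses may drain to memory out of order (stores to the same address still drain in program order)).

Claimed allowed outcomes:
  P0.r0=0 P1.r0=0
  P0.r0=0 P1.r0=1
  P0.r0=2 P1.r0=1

missing: P0.r0=2 P1.r0=0

outcome vector order: (P0.r0,P1.r0)
PSO: 4 outcomes — {0/0; 0/1; 2/0; 2/1}
PSO∖claimed = {2/0}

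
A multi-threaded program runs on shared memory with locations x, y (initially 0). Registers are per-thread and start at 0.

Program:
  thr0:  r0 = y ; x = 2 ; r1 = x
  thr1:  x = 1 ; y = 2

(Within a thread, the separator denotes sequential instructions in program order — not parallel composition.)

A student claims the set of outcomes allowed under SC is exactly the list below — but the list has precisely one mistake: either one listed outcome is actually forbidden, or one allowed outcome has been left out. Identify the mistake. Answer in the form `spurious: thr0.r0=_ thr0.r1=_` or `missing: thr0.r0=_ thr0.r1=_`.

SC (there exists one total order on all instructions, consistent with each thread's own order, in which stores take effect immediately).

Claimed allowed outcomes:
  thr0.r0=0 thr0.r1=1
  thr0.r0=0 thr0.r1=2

missing: thr0.r0=2 thr0.r1=2

outcome vector order: (thr0.r0,thr0.r1)
under SC → (0,1); (0,2); (2,2)
SC∖claimed = {(2,2)}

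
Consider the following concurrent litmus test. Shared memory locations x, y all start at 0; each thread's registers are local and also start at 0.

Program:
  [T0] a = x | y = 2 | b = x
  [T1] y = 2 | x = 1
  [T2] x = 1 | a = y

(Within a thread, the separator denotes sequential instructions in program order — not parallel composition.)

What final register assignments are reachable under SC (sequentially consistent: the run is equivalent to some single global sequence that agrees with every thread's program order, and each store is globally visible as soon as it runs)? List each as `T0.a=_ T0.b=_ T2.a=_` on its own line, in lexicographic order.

T0.a=0 T0.b=0 T2.a=2
T0.a=0 T0.b=1 T2.a=0
T0.a=0 T0.b=1 T2.a=2
T0.a=1 T0.b=1 T2.a=0
T0.a=1 T0.b=1 T2.a=2

outcome vector order: (T0.a,T0.b,T2.a)
|SC outcomes| = 5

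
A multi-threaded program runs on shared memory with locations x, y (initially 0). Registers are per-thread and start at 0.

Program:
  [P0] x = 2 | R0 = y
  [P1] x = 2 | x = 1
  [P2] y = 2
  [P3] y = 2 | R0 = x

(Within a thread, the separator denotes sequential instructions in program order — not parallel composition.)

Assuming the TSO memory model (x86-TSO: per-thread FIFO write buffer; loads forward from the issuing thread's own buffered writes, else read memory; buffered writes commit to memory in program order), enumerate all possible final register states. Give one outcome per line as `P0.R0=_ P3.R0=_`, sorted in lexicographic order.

P0.R0=0 P3.R0=0
P0.R0=0 P3.R0=1
P0.R0=0 P3.R0=2
P0.R0=2 P3.R0=0
P0.R0=2 P3.R0=1
P0.R0=2 P3.R0=2

outcome vector order: (P0.R0,P3.R0)
|TSO outcomes| = 6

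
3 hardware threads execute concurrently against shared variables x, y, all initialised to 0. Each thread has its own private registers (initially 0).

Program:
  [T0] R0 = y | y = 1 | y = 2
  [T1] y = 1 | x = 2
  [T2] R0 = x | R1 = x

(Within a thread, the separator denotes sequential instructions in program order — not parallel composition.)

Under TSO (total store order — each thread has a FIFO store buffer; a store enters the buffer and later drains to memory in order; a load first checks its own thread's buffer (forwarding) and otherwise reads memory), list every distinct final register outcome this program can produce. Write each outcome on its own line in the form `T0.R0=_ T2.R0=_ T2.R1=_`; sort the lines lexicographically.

T0.R0=0 T2.R0=0 T2.R1=0
T0.R0=0 T2.R0=0 T2.R1=2
T0.R0=0 T2.R0=2 T2.R1=2
T0.R0=1 T2.R0=0 T2.R1=0
T0.R0=1 T2.R0=0 T2.R1=2
T0.R0=1 T2.R0=2 T2.R1=2

outcome vector order: (T0.R0,T2.R0,T2.R1)
|TSO outcomes| = 6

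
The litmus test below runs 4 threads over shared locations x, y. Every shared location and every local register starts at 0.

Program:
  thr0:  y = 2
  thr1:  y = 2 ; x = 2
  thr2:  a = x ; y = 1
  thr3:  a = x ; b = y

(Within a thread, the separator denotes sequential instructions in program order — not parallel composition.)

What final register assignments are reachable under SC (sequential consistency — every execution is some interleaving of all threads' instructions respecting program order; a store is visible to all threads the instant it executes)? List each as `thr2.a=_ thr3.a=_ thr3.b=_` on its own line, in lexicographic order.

outcome vector order: (thr2.a,thr3.a,thr3.b)
|SC outcomes| = 10

thr2.a=0 thr3.a=0 thr3.b=0
thr2.a=0 thr3.a=0 thr3.b=1
thr2.a=0 thr3.a=0 thr3.b=2
thr2.a=0 thr3.a=2 thr3.b=1
thr2.a=0 thr3.a=2 thr3.b=2
thr2.a=2 thr3.a=0 thr3.b=0
thr2.a=2 thr3.a=0 thr3.b=1
thr2.a=2 thr3.a=0 thr3.b=2
thr2.a=2 thr3.a=2 thr3.b=1
thr2.a=2 thr3.a=2 thr3.b=2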